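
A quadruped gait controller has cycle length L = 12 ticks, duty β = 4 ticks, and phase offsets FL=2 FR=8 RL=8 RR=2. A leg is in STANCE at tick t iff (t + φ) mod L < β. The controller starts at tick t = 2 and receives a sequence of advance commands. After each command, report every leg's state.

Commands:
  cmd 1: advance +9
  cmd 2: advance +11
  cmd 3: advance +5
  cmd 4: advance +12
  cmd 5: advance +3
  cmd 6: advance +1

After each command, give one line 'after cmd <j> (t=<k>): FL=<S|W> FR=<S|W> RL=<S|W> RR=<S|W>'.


start t=2: FL=W FR=W RL=W RR=W
cmd 1: advance +9 → t=11, phase=(1,7,7,1) → FL=S FR=W RL=W RR=S
cmd 2: advance +11 → t=22, phase=(0,6,6,0) → FL=S FR=W RL=W RR=S
cmd 3: advance +5 → t=27, phase=(5,11,11,5) → FL=W FR=W RL=W RR=W
cmd 4: advance +12 → t=39, phase=(5,11,11,5) → FL=W FR=W RL=W RR=W
cmd 5: advance +3 → t=42, phase=(8,2,2,8) → FL=W FR=S RL=S RR=W
cmd 6: advance +1 → t=43, phase=(9,3,3,9) → FL=W FR=S RL=S RR=W

after cmd 1 (t=11): FL=S FR=W RL=W RR=S
after cmd 2 (t=22): FL=S FR=W RL=W RR=S
after cmd 3 (t=27): FL=W FR=W RL=W RR=W
after cmd 4 (t=39): FL=W FR=W RL=W RR=W
after cmd 5 (t=42): FL=W FR=S RL=S RR=W
after cmd 6 (t=43): FL=W FR=S RL=S RR=W


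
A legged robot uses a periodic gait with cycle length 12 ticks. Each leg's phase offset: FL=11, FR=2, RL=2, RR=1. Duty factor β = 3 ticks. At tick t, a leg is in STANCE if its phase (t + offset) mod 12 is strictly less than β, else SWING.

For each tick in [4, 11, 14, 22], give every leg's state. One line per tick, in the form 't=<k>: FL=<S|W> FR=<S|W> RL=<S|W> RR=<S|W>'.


t=4: FL=W FR=W RL=W RR=W
t=11: FL=W FR=S RL=S RR=S
t=14: FL=S FR=W RL=W RR=W
t=22: FL=W FR=S RL=S RR=W

t=4: phase=(3,6,6,5) vs β=3 → FL=W FR=W RL=W RR=W
t=11: phase=(10,1,1,0) vs β=3 → FL=W FR=S RL=S RR=S
t=14: phase=(1,4,4,3) vs β=3 → FL=S FR=W RL=W RR=W
t=22: phase=(9,0,0,11) vs β=3 → FL=W FR=S RL=S RR=W


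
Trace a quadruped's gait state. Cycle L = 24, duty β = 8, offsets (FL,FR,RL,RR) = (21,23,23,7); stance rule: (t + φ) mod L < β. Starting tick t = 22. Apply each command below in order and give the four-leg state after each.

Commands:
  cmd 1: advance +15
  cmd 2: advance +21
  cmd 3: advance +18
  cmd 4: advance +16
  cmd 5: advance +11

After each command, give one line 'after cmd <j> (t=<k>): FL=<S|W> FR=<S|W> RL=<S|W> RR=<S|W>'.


start t=22: FL=W FR=W RL=W RR=S
cmd 1: advance +15 → t=37, phase=(10,12,12,20) → FL=W FR=W RL=W RR=W
cmd 2: advance +21 → t=58, phase=(7,9,9,17) → FL=S FR=W RL=W RR=W
cmd 3: advance +18 → t=76, phase=(1,3,3,11) → FL=S FR=S RL=S RR=W
cmd 4: advance +16 → t=92, phase=(17,19,19,3) → FL=W FR=W RL=W RR=S
cmd 5: advance +11 → t=103, phase=(4,6,6,14) → FL=S FR=S RL=S RR=W

after cmd 1 (t=37): FL=W FR=W RL=W RR=W
after cmd 2 (t=58): FL=S FR=W RL=W RR=W
after cmd 3 (t=76): FL=S FR=S RL=S RR=W
after cmd 4 (t=92): FL=W FR=W RL=W RR=S
after cmd 5 (t=103): FL=S FR=S RL=S RR=W


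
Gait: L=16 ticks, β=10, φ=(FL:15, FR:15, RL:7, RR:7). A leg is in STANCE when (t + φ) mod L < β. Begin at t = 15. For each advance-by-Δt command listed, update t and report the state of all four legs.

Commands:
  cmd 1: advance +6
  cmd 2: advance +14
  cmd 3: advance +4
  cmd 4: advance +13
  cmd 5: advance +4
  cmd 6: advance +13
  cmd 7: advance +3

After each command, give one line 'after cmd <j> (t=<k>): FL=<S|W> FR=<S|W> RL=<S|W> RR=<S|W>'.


after cmd 1 (t=21): FL=S FR=S RL=W RR=W
after cmd 2 (t=35): FL=S FR=S RL=W RR=W
after cmd 3 (t=39): FL=S FR=S RL=W RR=W
after cmd 4 (t=52): FL=S FR=S RL=W RR=W
after cmd 5 (t=56): FL=S FR=S RL=W RR=W
after cmd 6 (t=69): FL=S FR=S RL=W RR=W
after cmd 7 (t=72): FL=S FR=S RL=W RR=W

start t=15: FL=W FR=W RL=S RR=S
cmd 1: advance +6 → t=21, phase=(4,4,12,12) → FL=S FR=S RL=W RR=W
cmd 2: advance +14 → t=35, phase=(2,2,10,10) → FL=S FR=S RL=W RR=W
cmd 3: advance +4 → t=39, phase=(6,6,14,14) → FL=S FR=S RL=W RR=W
cmd 4: advance +13 → t=52, phase=(3,3,11,11) → FL=S FR=S RL=W RR=W
cmd 5: advance +4 → t=56, phase=(7,7,15,15) → FL=S FR=S RL=W RR=W
cmd 6: advance +13 → t=69, phase=(4,4,12,12) → FL=S FR=S RL=W RR=W
cmd 7: advance +3 → t=72, phase=(7,7,15,15) → FL=S FR=S RL=W RR=W


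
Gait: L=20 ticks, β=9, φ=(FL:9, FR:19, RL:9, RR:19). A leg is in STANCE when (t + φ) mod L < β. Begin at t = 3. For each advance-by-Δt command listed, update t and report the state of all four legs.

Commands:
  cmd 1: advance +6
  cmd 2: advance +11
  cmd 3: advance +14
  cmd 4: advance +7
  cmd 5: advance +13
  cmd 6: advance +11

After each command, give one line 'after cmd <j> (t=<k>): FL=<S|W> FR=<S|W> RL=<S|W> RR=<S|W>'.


after cmd 1 (t=9): FL=W FR=S RL=W RR=S
after cmd 2 (t=20): FL=W FR=W RL=W RR=W
after cmd 3 (t=34): FL=S FR=W RL=S RR=W
after cmd 4 (t=41): FL=W FR=S RL=W RR=S
after cmd 5 (t=54): FL=S FR=W RL=S RR=W
after cmd 6 (t=65): FL=W FR=S RL=W RR=S

start t=3: FL=W FR=S RL=W RR=S
cmd 1: advance +6 → t=9, phase=(18,8,18,8) → FL=W FR=S RL=W RR=S
cmd 2: advance +11 → t=20, phase=(9,19,9,19) → FL=W FR=W RL=W RR=W
cmd 3: advance +14 → t=34, phase=(3,13,3,13) → FL=S FR=W RL=S RR=W
cmd 4: advance +7 → t=41, phase=(10,0,10,0) → FL=W FR=S RL=W RR=S
cmd 5: advance +13 → t=54, phase=(3,13,3,13) → FL=S FR=W RL=S RR=W
cmd 6: advance +11 → t=65, phase=(14,4,14,4) → FL=W FR=S RL=W RR=S


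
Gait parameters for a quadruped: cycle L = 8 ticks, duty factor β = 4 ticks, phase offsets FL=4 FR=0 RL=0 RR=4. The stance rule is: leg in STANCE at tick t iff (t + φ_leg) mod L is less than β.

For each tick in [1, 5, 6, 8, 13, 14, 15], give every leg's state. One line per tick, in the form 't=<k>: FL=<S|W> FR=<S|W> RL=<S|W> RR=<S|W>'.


t=1: phase=(5,1,1,5) vs β=4 → FL=W FR=S RL=S RR=W
t=5: phase=(1,5,5,1) vs β=4 → FL=S FR=W RL=W RR=S
t=6: phase=(2,6,6,2) vs β=4 → FL=S FR=W RL=W RR=S
t=8: phase=(4,0,0,4) vs β=4 → FL=W FR=S RL=S RR=W
t=13: phase=(1,5,5,1) vs β=4 → FL=S FR=W RL=W RR=S
t=14: phase=(2,6,6,2) vs β=4 → FL=S FR=W RL=W RR=S
t=15: phase=(3,7,7,3) vs β=4 → FL=S FR=W RL=W RR=S

t=1: FL=W FR=S RL=S RR=W
t=5: FL=S FR=W RL=W RR=S
t=6: FL=S FR=W RL=W RR=S
t=8: FL=W FR=S RL=S RR=W
t=13: FL=S FR=W RL=W RR=S
t=14: FL=S FR=W RL=W RR=S
t=15: FL=S FR=W RL=W RR=S


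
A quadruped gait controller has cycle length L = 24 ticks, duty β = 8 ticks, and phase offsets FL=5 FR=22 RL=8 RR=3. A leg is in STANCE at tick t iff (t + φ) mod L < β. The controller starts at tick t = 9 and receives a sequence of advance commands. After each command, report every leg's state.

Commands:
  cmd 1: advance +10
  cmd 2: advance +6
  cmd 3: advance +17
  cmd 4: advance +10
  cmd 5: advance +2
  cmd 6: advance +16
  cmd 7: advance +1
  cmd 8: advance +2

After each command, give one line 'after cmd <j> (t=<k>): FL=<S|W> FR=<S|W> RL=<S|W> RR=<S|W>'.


after cmd 1 (t=19): FL=S FR=W RL=S RR=W
after cmd 2 (t=25): FL=S FR=W RL=W RR=S
after cmd 3 (t=42): FL=W FR=W RL=S RR=W
after cmd 4 (t=52): FL=W FR=S RL=W RR=S
after cmd 5 (t=54): FL=W FR=S RL=W RR=W
after cmd 6 (t=70): FL=S FR=W RL=S RR=S
after cmd 7 (t=71): FL=S FR=W RL=S RR=S
after cmd 8 (t=73): FL=S FR=W RL=W RR=S

start t=9: FL=W FR=S RL=W RR=W
cmd 1: advance +10 → t=19, phase=(0,17,3,22) → FL=S FR=W RL=S RR=W
cmd 2: advance +6 → t=25, phase=(6,23,9,4) → FL=S FR=W RL=W RR=S
cmd 3: advance +17 → t=42, phase=(23,16,2,21) → FL=W FR=W RL=S RR=W
cmd 4: advance +10 → t=52, phase=(9,2,12,7) → FL=W FR=S RL=W RR=S
cmd 5: advance +2 → t=54, phase=(11,4,14,9) → FL=W FR=S RL=W RR=W
cmd 6: advance +16 → t=70, phase=(3,20,6,1) → FL=S FR=W RL=S RR=S
cmd 7: advance +1 → t=71, phase=(4,21,7,2) → FL=S FR=W RL=S RR=S
cmd 8: advance +2 → t=73, phase=(6,23,9,4) → FL=S FR=W RL=W RR=S


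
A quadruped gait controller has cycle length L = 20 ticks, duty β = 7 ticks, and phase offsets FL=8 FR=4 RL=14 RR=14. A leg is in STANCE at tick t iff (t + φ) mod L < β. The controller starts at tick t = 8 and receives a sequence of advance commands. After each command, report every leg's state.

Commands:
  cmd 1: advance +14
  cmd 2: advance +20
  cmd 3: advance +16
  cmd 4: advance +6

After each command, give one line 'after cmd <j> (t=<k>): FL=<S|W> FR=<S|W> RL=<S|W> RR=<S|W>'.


after cmd 1 (t=22): FL=W FR=S RL=W RR=W
after cmd 2 (t=42): FL=W FR=S RL=W RR=W
after cmd 3 (t=58): FL=S FR=S RL=W RR=W
after cmd 4 (t=64): FL=W FR=W RL=W RR=W

start t=8: FL=W FR=W RL=S RR=S
cmd 1: advance +14 → t=22, phase=(10,6,16,16) → FL=W FR=S RL=W RR=W
cmd 2: advance +20 → t=42, phase=(10,6,16,16) → FL=W FR=S RL=W RR=W
cmd 3: advance +16 → t=58, phase=(6,2,12,12) → FL=S FR=S RL=W RR=W
cmd 4: advance +6 → t=64, phase=(12,8,18,18) → FL=W FR=W RL=W RR=W


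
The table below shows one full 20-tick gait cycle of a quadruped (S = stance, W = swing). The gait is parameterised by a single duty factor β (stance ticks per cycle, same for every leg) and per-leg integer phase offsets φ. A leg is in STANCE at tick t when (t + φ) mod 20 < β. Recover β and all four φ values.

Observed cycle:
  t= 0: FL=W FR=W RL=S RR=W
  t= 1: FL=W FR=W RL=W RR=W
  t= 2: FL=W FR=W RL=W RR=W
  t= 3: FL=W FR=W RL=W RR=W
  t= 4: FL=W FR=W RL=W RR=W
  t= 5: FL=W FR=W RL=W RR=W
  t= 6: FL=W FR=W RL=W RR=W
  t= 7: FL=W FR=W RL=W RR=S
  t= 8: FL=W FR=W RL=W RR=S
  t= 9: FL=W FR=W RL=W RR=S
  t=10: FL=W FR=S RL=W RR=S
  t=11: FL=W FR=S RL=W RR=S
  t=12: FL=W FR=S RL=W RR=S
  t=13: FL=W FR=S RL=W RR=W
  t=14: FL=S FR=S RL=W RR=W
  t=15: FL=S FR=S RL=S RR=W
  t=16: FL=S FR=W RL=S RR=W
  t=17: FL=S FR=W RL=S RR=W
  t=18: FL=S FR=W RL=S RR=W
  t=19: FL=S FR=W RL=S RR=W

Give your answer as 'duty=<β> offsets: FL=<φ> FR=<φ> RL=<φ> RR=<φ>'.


duty β = stance ticks per leg = 6
FL: stance ticks = 6; W→S at t=14 → φ=6
FR: stance ticks = 6; W→S at t=10 → φ=10
RL: stance ticks = 6; W→S at t=15 → φ=5
RR: stance ticks = 6; W→S at t=7 → φ=13

duty=6 offsets: FL=6 FR=10 RL=5 RR=13


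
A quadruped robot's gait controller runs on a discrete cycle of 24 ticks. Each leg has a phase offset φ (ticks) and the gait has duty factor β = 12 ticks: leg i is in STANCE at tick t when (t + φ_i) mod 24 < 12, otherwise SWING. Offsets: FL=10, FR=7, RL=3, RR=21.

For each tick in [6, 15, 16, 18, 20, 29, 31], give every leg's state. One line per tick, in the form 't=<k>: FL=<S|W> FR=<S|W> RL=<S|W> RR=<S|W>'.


t=6: phase=(16,13,9,3) vs β=12 → FL=W FR=W RL=S RR=S
t=15: phase=(1,22,18,12) vs β=12 → FL=S FR=W RL=W RR=W
t=16: phase=(2,23,19,13) vs β=12 → FL=S FR=W RL=W RR=W
t=18: phase=(4,1,21,15) vs β=12 → FL=S FR=S RL=W RR=W
t=20: phase=(6,3,23,17) vs β=12 → FL=S FR=S RL=W RR=W
t=29: phase=(15,12,8,2) vs β=12 → FL=W FR=W RL=S RR=S
t=31: phase=(17,14,10,4) vs β=12 → FL=W FR=W RL=S RR=S

t=6: FL=W FR=W RL=S RR=S
t=15: FL=S FR=W RL=W RR=W
t=16: FL=S FR=W RL=W RR=W
t=18: FL=S FR=S RL=W RR=W
t=20: FL=S FR=S RL=W RR=W
t=29: FL=W FR=W RL=S RR=S
t=31: FL=W FR=W RL=S RR=S


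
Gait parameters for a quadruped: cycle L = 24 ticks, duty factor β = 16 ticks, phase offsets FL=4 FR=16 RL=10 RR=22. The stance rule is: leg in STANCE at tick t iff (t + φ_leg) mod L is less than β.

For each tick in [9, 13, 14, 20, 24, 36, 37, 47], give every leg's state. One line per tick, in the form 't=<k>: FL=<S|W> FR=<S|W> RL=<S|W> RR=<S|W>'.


t=9: FL=S FR=S RL=W RR=S
t=13: FL=W FR=S RL=W RR=S
t=14: FL=W FR=S RL=S RR=S
t=20: FL=S FR=S RL=S RR=W
t=24: FL=S FR=W RL=S RR=W
t=36: FL=W FR=S RL=W RR=S
t=37: FL=W FR=S RL=W RR=S
t=47: FL=S FR=S RL=S RR=W

t=9: phase=(13,1,19,7) vs β=16 → FL=S FR=S RL=W RR=S
t=13: phase=(17,5,23,11) vs β=16 → FL=W FR=S RL=W RR=S
t=14: phase=(18,6,0,12) vs β=16 → FL=W FR=S RL=S RR=S
t=20: phase=(0,12,6,18) vs β=16 → FL=S FR=S RL=S RR=W
t=24: phase=(4,16,10,22) vs β=16 → FL=S FR=W RL=S RR=W
t=36: phase=(16,4,22,10) vs β=16 → FL=W FR=S RL=W RR=S
t=37: phase=(17,5,23,11) vs β=16 → FL=W FR=S RL=W RR=S
t=47: phase=(3,15,9,21) vs β=16 → FL=S FR=S RL=S RR=W


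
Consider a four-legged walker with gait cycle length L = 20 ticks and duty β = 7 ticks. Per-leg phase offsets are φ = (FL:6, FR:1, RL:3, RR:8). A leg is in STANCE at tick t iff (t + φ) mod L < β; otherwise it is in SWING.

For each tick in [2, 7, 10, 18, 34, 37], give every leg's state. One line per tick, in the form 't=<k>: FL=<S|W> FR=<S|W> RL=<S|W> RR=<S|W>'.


t=2: phase=(8,3,5,10) vs β=7 → FL=W FR=S RL=S RR=W
t=7: phase=(13,8,10,15) vs β=7 → FL=W FR=W RL=W RR=W
t=10: phase=(16,11,13,18) vs β=7 → FL=W FR=W RL=W RR=W
t=18: phase=(4,19,1,6) vs β=7 → FL=S FR=W RL=S RR=S
t=34: phase=(0,15,17,2) vs β=7 → FL=S FR=W RL=W RR=S
t=37: phase=(3,18,0,5) vs β=7 → FL=S FR=W RL=S RR=S

t=2: FL=W FR=S RL=S RR=W
t=7: FL=W FR=W RL=W RR=W
t=10: FL=W FR=W RL=W RR=W
t=18: FL=S FR=W RL=S RR=S
t=34: FL=S FR=W RL=W RR=S
t=37: FL=S FR=W RL=S RR=S


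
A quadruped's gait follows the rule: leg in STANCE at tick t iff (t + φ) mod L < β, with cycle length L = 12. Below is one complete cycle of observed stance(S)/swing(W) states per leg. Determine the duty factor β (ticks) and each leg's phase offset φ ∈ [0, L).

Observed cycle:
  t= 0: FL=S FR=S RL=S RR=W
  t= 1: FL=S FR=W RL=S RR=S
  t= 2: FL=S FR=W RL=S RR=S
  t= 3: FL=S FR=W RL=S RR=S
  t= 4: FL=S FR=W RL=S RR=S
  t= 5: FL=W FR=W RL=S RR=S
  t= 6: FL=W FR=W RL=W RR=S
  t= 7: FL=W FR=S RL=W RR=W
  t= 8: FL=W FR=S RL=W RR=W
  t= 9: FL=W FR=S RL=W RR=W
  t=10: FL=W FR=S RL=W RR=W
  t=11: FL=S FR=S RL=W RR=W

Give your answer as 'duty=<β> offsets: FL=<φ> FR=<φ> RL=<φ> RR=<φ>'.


duty β = stance ticks per leg = 6
FL: stance ticks = 6; W→S at t=11 → φ=1
FR: stance ticks = 6; W→S at t=7 → φ=5
RL: stance ticks = 6; W→S at t=0 → φ=0
RR: stance ticks = 6; W→S at t=1 → φ=11

duty=6 offsets: FL=1 FR=5 RL=0 RR=11


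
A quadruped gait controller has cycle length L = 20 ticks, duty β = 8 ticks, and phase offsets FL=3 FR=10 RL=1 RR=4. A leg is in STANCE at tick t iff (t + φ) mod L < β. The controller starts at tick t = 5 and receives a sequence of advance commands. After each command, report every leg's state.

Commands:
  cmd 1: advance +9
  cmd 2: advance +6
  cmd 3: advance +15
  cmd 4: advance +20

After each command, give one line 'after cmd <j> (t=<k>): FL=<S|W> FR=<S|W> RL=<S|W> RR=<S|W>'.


start t=5: FL=W FR=W RL=S RR=W
cmd 1: advance +9 → t=14, phase=(17,4,15,18) → FL=W FR=S RL=W RR=W
cmd 2: advance +6 → t=20, phase=(3,10,1,4) → FL=S FR=W RL=S RR=S
cmd 3: advance +15 → t=35, phase=(18,5,16,19) → FL=W FR=S RL=W RR=W
cmd 4: advance +20 → t=55, phase=(18,5,16,19) → FL=W FR=S RL=W RR=W

after cmd 1 (t=14): FL=W FR=S RL=W RR=W
after cmd 2 (t=20): FL=S FR=W RL=S RR=S
after cmd 3 (t=35): FL=W FR=S RL=W RR=W
after cmd 4 (t=55): FL=W FR=S RL=W RR=W


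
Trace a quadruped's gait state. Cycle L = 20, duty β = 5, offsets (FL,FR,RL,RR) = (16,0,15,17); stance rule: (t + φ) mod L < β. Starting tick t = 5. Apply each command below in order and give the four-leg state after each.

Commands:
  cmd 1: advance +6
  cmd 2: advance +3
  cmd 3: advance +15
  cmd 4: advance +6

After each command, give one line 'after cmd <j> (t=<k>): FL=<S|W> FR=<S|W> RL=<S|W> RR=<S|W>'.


start t=5: FL=S FR=W RL=S RR=S
cmd 1: advance +6 → t=11, phase=(7,11,6,8) → FL=W FR=W RL=W RR=W
cmd 2: advance +3 → t=14, phase=(10,14,9,11) → FL=W FR=W RL=W RR=W
cmd 3: advance +15 → t=29, phase=(5,9,4,6) → FL=W FR=W RL=S RR=W
cmd 4: advance +6 → t=35, phase=(11,15,10,12) → FL=W FR=W RL=W RR=W

after cmd 1 (t=11): FL=W FR=W RL=W RR=W
after cmd 2 (t=14): FL=W FR=W RL=W RR=W
after cmd 3 (t=29): FL=W FR=W RL=S RR=W
after cmd 4 (t=35): FL=W FR=W RL=W RR=W


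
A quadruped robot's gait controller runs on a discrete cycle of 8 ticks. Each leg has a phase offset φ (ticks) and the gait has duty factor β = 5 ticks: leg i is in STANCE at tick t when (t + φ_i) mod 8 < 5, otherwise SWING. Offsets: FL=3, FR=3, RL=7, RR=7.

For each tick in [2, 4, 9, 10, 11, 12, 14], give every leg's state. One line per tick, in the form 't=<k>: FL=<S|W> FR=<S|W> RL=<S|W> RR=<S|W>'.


t=2: phase=(5,5,1,1) vs β=5 → FL=W FR=W RL=S RR=S
t=4: phase=(7,7,3,3) vs β=5 → FL=W FR=W RL=S RR=S
t=9: phase=(4,4,0,0) vs β=5 → FL=S FR=S RL=S RR=S
t=10: phase=(5,5,1,1) vs β=5 → FL=W FR=W RL=S RR=S
t=11: phase=(6,6,2,2) vs β=5 → FL=W FR=W RL=S RR=S
t=12: phase=(7,7,3,3) vs β=5 → FL=W FR=W RL=S RR=S
t=14: phase=(1,1,5,5) vs β=5 → FL=S FR=S RL=W RR=W

t=2: FL=W FR=W RL=S RR=S
t=4: FL=W FR=W RL=S RR=S
t=9: FL=S FR=S RL=S RR=S
t=10: FL=W FR=W RL=S RR=S
t=11: FL=W FR=W RL=S RR=S
t=12: FL=W FR=W RL=S RR=S
t=14: FL=S FR=S RL=W RR=W


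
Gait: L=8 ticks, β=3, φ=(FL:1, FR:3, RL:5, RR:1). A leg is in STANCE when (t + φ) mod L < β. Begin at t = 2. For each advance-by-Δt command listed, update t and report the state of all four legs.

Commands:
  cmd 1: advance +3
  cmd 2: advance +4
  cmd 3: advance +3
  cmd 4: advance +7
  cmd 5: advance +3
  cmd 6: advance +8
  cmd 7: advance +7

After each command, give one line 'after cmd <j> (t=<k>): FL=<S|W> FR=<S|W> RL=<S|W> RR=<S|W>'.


after cmd 1 (t=5): FL=W FR=S RL=S RR=W
after cmd 2 (t=9): FL=S FR=W RL=W RR=S
after cmd 3 (t=12): FL=W FR=W RL=S RR=W
after cmd 4 (t=19): FL=W FR=W RL=S RR=W
after cmd 5 (t=22): FL=W FR=S RL=W RR=W
after cmd 6 (t=30): FL=W FR=S RL=W RR=W
after cmd 7 (t=37): FL=W FR=S RL=S RR=W

start t=2: FL=W FR=W RL=W RR=W
cmd 1: advance +3 → t=5, phase=(6,0,2,6) → FL=W FR=S RL=S RR=W
cmd 2: advance +4 → t=9, phase=(2,4,6,2) → FL=S FR=W RL=W RR=S
cmd 3: advance +3 → t=12, phase=(5,7,1,5) → FL=W FR=W RL=S RR=W
cmd 4: advance +7 → t=19, phase=(4,6,0,4) → FL=W FR=W RL=S RR=W
cmd 5: advance +3 → t=22, phase=(7,1,3,7) → FL=W FR=S RL=W RR=W
cmd 6: advance +8 → t=30, phase=(7,1,3,7) → FL=W FR=S RL=W RR=W
cmd 7: advance +7 → t=37, phase=(6,0,2,6) → FL=W FR=S RL=S RR=W


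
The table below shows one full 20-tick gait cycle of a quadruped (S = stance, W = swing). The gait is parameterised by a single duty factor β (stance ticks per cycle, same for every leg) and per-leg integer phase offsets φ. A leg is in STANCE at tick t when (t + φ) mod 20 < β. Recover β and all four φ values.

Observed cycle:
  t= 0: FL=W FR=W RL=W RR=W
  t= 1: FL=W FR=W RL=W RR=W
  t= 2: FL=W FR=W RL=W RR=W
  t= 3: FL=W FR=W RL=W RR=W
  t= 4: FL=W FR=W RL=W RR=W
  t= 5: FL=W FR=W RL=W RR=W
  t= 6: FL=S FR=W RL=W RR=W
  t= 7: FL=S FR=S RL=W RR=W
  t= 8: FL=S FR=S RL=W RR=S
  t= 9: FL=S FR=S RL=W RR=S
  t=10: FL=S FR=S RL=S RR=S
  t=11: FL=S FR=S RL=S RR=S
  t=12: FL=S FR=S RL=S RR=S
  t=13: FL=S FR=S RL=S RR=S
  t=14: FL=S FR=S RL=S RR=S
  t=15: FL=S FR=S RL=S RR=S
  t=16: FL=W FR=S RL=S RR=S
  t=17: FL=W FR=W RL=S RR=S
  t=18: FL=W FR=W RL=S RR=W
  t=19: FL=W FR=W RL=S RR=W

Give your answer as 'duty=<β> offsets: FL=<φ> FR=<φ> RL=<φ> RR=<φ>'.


duty=10 offsets: FL=14 FR=13 RL=10 RR=12

duty β = stance ticks per leg = 10
FL: stance ticks = 10; W→S at t=6 → φ=14
FR: stance ticks = 10; W→S at t=7 → φ=13
RL: stance ticks = 10; W→S at t=10 → φ=10
RR: stance ticks = 10; W→S at t=8 → φ=12


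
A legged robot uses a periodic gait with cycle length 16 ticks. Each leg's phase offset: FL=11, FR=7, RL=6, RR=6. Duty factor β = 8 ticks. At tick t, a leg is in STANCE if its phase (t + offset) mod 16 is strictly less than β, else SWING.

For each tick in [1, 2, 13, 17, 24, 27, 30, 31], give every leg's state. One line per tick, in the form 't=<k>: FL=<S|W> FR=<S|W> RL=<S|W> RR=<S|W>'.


t=1: phase=(12,8,7,7) vs β=8 → FL=W FR=W RL=S RR=S
t=2: phase=(13,9,8,8) vs β=8 → FL=W FR=W RL=W RR=W
t=13: phase=(8,4,3,3) vs β=8 → FL=W FR=S RL=S RR=S
t=17: phase=(12,8,7,7) vs β=8 → FL=W FR=W RL=S RR=S
t=24: phase=(3,15,14,14) vs β=8 → FL=S FR=W RL=W RR=W
t=27: phase=(6,2,1,1) vs β=8 → FL=S FR=S RL=S RR=S
t=30: phase=(9,5,4,4) vs β=8 → FL=W FR=S RL=S RR=S
t=31: phase=(10,6,5,5) vs β=8 → FL=W FR=S RL=S RR=S

t=1: FL=W FR=W RL=S RR=S
t=2: FL=W FR=W RL=W RR=W
t=13: FL=W FR=S RL=S RR=S
t=17: FL=W FR=W RL=S RR=S
t=24: FL=S FR=W RL=W RR=W
t=27: FL=S FR=S RL=S RR=S
t=30: FL=W FR=S RL=S RR=S
t=31: FL=W FR=S RL=S RR=S


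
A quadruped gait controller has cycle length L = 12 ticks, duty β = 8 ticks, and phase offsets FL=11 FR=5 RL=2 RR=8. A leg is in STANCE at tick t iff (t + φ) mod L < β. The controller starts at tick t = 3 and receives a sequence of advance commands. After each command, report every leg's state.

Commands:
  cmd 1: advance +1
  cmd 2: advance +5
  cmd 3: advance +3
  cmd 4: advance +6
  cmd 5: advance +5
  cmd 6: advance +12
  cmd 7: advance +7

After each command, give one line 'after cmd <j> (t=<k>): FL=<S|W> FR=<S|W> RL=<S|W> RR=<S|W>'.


start t=3: FL=S FR=W RL=S RR=W
cmd 1: advance +1 → t=4, phase=(3,9,6,0) → FL=S FR=W RL=S RR=S
cmd 2: advance +5 → t=9, phase=(8,2,11,5) → FL=W FR=S RL=W RR=S
cmd 3: advance +3 → t=12, phase=(11,5,2,8) → FL=W FR=S RL=S RR=W
cmd 4: advance +6 → t=18, phase=(5,11,8,2) → FL=S FR=W RL=W RR=S
cmd 5: advance +5 → t=23, phase=(10,4,1,7) → FL=W FR=S RL=S RR=S
cmd 6: advance +12 → t=35, phase=(10,4,1,7) → FL=W FR=S RL=S RR=S
cmd 7: advance +7 → t=42, phase=(5,11,8,2) → FL=S FR=W RL=W RR=S

after cmd 1 (t=4): FL=S FR=W RL=S RR=S
after cmd 2 (t=9): FL=W FR=S RL=W RR=S
after cmd 3 (t=12): FL=W FR=S RL=S RR=W
after cmd 4 (t=18): FL=S FR=W RL=W RR=S
after cmd 5 (t=23): FL=W FR=S RL=S RR=S
after cmd 6 (t=35): FL=W FR=S RL=S RR=S
after cmd 7 (t=42): FL=S FR=W RL=W RR=S


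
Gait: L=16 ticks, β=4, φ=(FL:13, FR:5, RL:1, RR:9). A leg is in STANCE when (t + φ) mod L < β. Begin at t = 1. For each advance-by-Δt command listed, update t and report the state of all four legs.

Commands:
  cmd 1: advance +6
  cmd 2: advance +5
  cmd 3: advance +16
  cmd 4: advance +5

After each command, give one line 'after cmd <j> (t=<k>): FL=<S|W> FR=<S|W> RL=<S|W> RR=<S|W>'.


start t=1: FL=W FR=W RL=S RR=W
cmd 1: advance +6 → t=7, phase=(4,12,8,0) → FL=W FR=W RL=W RR=S
cmd 2: advance +5 → t=12, phase=(9,1,13,5) → FL=W FR=S RL=W RR=W
cmd 3: advance +16 → t=28, phase=(9,1,13,5) → FL=W FR=S RL=W RR=W
cmd 4: advance +5 → t=33, phase=(14,6,2,10) → FL=W FR=W RL=S RR=W

after cmd 1 (t=7): FL=W FR=W RL=W RR=S
after cmd 2 (t=12): FL=W FR=S RL=W RR=W
after cmd 3 (t=28): FL=W FR=S RL=W RR=W
after cmd 4 (t=33): FL=W FR=W RL=S RR=W


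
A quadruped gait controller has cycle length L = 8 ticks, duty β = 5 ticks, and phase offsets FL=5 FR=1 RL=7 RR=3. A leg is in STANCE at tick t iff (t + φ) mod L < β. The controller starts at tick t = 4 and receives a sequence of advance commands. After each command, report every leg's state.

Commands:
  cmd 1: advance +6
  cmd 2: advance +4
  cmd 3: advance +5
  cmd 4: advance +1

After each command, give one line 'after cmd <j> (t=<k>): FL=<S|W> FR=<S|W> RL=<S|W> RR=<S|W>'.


after cmd 1 (t=10): FL=W FR=S RL=S RR=W
after cmd 2 (t=14): FL=S FR=W RL=W RR=S
after cmd 3 (t=19): FL=S FR=S RL=S RR=W
after cmd 4 (t=20): FL=S FR=W RL=S RR=W

start t=4: FL=S FR=W RL=S RR=W
cmd 1: advance +6 → t=10, phase=(7,3,1,5) → FL=W FR=S RL=S RR=W
cmd 2: advance +4 → t=14, phase=(3,7,5,1) → FL=S FR=W RL=W RR=S
cmd 3: advance +5 → t=19, phase=(0,4,2,6) → FL=S FR=S RL=S RR=W
cmd 4: advance +1 → t=20, phase=(1,5,3,7) → FL=S FR=W RL=S RR=W


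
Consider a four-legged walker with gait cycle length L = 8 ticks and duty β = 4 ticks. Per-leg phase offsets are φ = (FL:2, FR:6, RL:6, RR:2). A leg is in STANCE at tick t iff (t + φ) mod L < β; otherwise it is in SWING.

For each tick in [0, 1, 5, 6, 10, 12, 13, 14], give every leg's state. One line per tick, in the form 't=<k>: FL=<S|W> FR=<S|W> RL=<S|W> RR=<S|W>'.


t=0: phase=(2,6,6,2) vs β=4 → FL=S FR=W RL=W RR=S
t=1: phase=(3,7,7,3) vs β=4 → FL=S FR=W RL=W RR=S
t=5: phase=(7,3,3,7) vs β=4 → FL=W FR=S RL=S RR=W
t=6: phase=(0,4,4,0) vs β=4 → FL=S FR=W RL=W RR=S
t=10: phase=(4,0,0,4) vs β=4 → FL=W FR=S RL=S RR=W
t=12: phase=(6,2,2,6) vs β=4 → FL=W FR=S RL=S RR=W
t=13: phase=(7,3,3,7) vs β=4 → FL=W FR=S RL=S RR=W
t=14: phase=(0,4,4,0) vs β=4 → FL=S FR=W RL=W RR=S

t=0: FL=S FR=W RL=W RR=S
t=1: FL=S FR=W RL=W RR=S
t=5: FL=W FR=S RL=S RR=W
t=6: FL=S FR=W RL=W RR=S
t=10: FL=W FR=S RL=S RR=W
t=12: FL=W FR=S RL=S RR=W
t=13: FL=W FR=S RL=S RR=W
t=14: FL=S FR=W RL=W RR=S


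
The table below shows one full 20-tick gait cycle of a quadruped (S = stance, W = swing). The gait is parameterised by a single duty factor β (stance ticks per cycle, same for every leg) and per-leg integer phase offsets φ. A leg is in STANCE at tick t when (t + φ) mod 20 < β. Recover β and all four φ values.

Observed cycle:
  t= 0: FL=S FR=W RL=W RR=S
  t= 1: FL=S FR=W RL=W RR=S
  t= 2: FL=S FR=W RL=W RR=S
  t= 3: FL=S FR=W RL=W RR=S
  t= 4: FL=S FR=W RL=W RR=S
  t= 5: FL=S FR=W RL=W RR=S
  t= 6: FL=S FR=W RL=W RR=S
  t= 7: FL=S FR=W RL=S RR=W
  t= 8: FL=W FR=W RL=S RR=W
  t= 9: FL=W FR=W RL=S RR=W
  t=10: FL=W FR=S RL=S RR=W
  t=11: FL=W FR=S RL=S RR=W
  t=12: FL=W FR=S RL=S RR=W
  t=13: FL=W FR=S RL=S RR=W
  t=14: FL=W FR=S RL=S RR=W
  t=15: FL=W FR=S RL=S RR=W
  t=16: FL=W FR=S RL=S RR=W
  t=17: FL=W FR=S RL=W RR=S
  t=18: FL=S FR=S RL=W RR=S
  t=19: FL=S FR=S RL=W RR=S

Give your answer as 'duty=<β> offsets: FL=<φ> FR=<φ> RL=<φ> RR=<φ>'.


duty β = stance ticks per leg = 10
FL: stance ticks = 10; W→S at t=18 → φ=2
FR: stance ticks = 10; W→S at t=10 → φ=10
RL: stance ticks = 10; W→S at t=7 → φ=13
RR: stance ticks = 10; W→S at t=17 → φ=3

duty=10 offsets: FL=2 FR=10 RL=13 RR=3


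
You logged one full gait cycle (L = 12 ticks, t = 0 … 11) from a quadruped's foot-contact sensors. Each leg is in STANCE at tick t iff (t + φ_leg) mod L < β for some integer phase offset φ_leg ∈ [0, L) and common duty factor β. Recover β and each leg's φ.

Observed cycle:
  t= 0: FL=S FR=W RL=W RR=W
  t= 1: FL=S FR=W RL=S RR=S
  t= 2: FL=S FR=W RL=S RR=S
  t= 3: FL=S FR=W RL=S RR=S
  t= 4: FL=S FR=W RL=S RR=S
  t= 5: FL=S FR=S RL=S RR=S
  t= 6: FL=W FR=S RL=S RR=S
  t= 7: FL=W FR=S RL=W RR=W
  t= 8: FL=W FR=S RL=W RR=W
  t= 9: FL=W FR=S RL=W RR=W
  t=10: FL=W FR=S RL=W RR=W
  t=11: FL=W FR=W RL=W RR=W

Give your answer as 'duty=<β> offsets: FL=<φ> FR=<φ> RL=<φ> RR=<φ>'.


duty β = stance ticks per leg = 6
FL: stance ticks = 6; W→S at t=0 → φ=0
FR: stance ticks = 6; W→S at t=5 → φ=7
RL: stance ticks = 6; W→S at t=1 → φ=11
RR: stance ticks = 6; W→S at t=1 → φ=11

duty=6 offsets: FL=0 FR=7 RL=11 RR=11


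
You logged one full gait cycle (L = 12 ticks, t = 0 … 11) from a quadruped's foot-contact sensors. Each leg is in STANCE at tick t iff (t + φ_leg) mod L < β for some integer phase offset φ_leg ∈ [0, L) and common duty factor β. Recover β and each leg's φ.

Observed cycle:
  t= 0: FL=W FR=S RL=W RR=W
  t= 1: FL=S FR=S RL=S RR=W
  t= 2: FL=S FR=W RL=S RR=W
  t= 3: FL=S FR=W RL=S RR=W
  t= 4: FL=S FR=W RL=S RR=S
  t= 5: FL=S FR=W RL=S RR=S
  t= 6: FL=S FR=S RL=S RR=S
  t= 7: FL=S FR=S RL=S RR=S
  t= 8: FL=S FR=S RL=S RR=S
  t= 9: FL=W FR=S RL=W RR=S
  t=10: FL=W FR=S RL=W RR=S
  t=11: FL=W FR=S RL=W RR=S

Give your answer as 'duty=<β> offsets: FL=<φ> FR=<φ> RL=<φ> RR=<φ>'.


duty β = stance ticks per leg = 8
FL: stance ticks = 8; W→S at t=1 → φ=11
FR: stance ticks = 8; W→S at t=6 → φ=6
RL: stance ticks = 8; W→S at t=1 → φ=11
RR: stance ticks = 8; W→S at t=4 → φ=8

duty=8 offsets: FL=11 FR=6 RL=11 RR=8


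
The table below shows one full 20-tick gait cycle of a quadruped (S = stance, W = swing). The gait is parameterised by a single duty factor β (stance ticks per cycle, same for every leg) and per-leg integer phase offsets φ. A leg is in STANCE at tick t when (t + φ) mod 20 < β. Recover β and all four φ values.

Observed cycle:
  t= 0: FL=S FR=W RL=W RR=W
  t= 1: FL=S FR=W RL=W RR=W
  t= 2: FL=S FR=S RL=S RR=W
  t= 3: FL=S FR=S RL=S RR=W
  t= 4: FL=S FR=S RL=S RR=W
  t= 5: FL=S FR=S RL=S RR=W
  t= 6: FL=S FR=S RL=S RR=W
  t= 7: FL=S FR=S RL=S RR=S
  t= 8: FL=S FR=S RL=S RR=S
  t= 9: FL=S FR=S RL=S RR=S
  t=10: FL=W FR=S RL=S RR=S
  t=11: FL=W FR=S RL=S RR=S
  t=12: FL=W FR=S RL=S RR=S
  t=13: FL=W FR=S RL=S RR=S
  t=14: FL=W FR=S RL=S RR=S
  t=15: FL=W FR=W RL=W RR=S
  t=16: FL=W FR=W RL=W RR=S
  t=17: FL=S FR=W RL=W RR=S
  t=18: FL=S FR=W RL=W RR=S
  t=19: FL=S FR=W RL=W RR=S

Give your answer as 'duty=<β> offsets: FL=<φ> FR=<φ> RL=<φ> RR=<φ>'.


duty β = stance ticks per leg = 13
FL: stance ticks = 13; W→S at t=17 → φ=3
FR: stance ticks = 13; W→S at t=2 → φ=18
RL: stance ticks = 13; W→S at t=2 → φ=18
RR: stance ticks = 13; W→S at t=7 → φ=13

duty=13 offsets: FL=3 FR=18 RL=18 RR=13


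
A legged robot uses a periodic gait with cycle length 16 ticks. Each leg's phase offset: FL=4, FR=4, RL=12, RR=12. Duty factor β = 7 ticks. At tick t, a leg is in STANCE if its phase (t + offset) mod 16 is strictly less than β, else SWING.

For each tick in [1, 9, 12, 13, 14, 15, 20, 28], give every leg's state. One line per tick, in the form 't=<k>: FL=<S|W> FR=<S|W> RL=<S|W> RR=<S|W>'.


t=1: phase=(5,5,13,13) vs β=7 → FL=S FR=S RL=W RR=W
t=9: phase=(13,13,5,5) vs β=7 → FL=W FR=W RL=S RR=S
t=12: phase=(0,0,8,8) vs β=7 → FL=S FR=S RL=W RR=W
t=13: phase=(1,1,9,9) vs β=7 → FL=S FR=S RL=W RR=W
t=14: phase=(2,2,10,10) vs β=7 → FL=S FR=S RL=W RR=W
t=15: phase=(3,3,11,11) vs β=7 → FL=S FR=S RL=W RR=W
t=20: phase=(8,8,0,0) vs β=7 → FL=W FR=W RL=S RR=S
t=28: phase=(0,0,8,8) vs β=7 → FL=S FR=S RL=W RR=W

t=1: FL=S FR=S RL=W RR=W
t=9: FL=W FR=W RL=S RR=S
t=12: FL=S FR=S RL=W RR=W
t=13: FL=S FR=S RL=W RR=W
t=14: FL=S FR=S RL=W RR=W
t=15: FL=S FR=S RL=W RR=W
t=20: FL=W FR=W RL=S RR=S
t=28: FL=S FR=S RL=W RR=W


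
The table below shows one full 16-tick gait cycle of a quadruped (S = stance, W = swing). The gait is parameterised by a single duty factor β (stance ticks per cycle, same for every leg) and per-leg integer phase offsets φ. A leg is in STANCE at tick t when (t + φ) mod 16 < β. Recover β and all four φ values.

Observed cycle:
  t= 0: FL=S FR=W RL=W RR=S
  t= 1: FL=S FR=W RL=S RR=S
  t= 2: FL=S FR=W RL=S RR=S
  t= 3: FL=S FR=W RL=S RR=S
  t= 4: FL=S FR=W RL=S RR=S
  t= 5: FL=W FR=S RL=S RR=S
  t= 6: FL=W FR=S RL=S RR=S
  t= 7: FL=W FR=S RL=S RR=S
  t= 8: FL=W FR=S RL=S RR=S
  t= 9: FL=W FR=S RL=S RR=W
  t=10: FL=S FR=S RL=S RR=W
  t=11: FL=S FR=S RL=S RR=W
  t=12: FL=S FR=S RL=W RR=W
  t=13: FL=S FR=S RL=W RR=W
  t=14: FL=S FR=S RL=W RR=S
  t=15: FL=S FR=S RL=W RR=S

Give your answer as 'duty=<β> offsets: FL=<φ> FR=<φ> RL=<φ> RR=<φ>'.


duty=11 offsets: FL=6 FR=11 RL=15 RR=2

duty β = stance ticks per leg = 11
FL: stance ticks = 11; W→S at t=10 → φ=6
FR: stance ticks = 11; W→S at t=5 → φ=11
RL: stance ticks = 11; W→S at t=1 → φ=15
RR: stance ticks = 11; W→S at t=14 → φ=2


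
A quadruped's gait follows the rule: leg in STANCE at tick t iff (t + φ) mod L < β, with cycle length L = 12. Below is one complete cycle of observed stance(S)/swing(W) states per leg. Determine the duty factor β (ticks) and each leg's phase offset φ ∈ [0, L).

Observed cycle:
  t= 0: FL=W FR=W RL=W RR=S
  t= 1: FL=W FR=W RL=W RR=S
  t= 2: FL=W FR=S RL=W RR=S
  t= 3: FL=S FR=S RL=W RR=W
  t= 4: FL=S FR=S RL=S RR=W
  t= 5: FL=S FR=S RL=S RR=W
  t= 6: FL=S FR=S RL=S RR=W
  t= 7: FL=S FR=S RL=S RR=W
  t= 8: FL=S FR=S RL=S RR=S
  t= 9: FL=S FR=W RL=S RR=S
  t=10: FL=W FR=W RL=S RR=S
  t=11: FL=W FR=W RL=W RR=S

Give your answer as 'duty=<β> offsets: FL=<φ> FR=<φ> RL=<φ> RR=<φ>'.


duty β = stance ticks per leg = 7
FL: stance ticks = 7; W→S at t=3 → φ=9
FR: stance ticks = 7; W→S at t=2 → φ=10
RL: stance ticks = 7; W→S at t=4 → φ=8
RR: stance ticks = 7; W→S at t=8 → φ=4

duty=7 offsets: FL=9 FR=10 RL=8 RR=4


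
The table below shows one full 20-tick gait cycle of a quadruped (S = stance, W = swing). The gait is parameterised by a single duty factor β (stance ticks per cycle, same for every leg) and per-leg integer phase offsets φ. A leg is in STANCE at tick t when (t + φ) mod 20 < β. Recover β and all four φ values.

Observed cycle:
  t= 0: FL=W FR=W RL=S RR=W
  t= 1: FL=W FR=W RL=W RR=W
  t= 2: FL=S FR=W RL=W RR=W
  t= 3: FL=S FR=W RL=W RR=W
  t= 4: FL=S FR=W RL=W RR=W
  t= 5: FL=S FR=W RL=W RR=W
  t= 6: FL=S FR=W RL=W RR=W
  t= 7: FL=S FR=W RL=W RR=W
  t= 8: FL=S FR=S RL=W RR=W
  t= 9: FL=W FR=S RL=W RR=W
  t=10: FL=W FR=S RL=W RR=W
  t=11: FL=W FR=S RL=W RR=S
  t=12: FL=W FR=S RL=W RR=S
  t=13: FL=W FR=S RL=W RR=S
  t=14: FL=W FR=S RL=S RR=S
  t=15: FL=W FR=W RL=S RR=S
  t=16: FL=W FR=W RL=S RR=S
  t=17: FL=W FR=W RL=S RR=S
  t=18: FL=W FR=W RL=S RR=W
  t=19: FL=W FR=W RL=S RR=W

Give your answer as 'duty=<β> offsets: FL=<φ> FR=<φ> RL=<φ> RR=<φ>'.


duty=7 offsets: FL=18 FR=12 RL=6 RR=9

duty β = stance ticks per leg = 7
FL: stance ticks = 7; W→S at t=2 → φ=18
FR: stance ticks = 7; W→S at t=8 → φ=12
RL: stance ticks = 7; W→S at t=14 → φ=6
RR: stance ticks = 7; W→S at t=11 → φ=9


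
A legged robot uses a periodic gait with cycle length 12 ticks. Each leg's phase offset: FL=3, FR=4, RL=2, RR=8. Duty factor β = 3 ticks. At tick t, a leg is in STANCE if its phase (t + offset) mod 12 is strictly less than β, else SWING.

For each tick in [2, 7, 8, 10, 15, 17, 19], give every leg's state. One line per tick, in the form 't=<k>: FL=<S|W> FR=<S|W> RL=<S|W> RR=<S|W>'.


t=2: phase=(5,6,4,10) vs β=3 → FL=W FR=W RL=W RR=W
t=7: phase=(10,11,9,3) vs β=3 → FL=W FR=W RL=W RR=W
t=8: phase=(11,0,10,4) vs β=3 → FL=W FR=S RL=W RR=W
t=10: phase=(1,2,0,6) vs β=3 → FL=S FR=S RL=S RR=W
t=15: phase=(6,7,5,11) vs β=3 → FL=W FR=W RL=W RR=W
t=17: phase=(8,9,7,1) vs β=3 → FL=W FR=W RL=W RR=S
t=19: phase=(10,11,9,3) vs β=3 → FL=W FR=W RL=W RR=W

t=2: FL=W FR=W RL=W RR=W
t=7: FL=W FR=W RL=W RR=W
t=8: FL=W FR=S RL=W RR=W
t=10: FL=S FR=S RL=S RR=W
t=15: FL=W FR=W RL=W RR=W
t=17: FL=W FR=W RL=W RR=S
t=19: FL=W FR=W RL=W RR=W


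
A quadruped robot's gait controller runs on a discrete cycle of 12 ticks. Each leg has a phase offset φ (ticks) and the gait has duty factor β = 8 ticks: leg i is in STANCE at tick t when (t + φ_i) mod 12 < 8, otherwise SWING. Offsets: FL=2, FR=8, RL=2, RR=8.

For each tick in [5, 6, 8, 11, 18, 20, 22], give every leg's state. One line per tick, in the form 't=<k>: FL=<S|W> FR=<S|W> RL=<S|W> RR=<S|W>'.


t=5: FL=S FR=S RL=S RR=S
t=6: FL=W FR=S RL=W RR=S
t=8: FL=W FR=S RL=W RR=S
t=11: FL=S FR=S RL=S RR=S
t=18: FL=W FR=S RL=W RR=S
t=20: FL=W FR=S RL=W RR=S
t=22: FL=S FR=S RL=S RR=S

t=5: phase=(7,1,7,1) vs β=8 → FL=S FR=S RL=S RR=S
t=6: phase=(8,2,8,2) vs β=8 → FL=W FR=S RL=W RR=S
t=8: phase=(10,4,10,4) vs β=8 → FL=W FR=S RL=W RR=S
t=11: phase=(1,7,1,7) vs β=8 → FL=S FR=S RL=S RR=S
t=18: phase=(8,2,8,2) vs β=8 → FL=W FR=S RL=W RR=S
t=20: phase=(10,4,10,4) vs β=8 → FL=W FR=S RL=W RR=S
t=22: phase=(0,6,0,6) vs β=8 → FL=S FR=S RL=S RR=S


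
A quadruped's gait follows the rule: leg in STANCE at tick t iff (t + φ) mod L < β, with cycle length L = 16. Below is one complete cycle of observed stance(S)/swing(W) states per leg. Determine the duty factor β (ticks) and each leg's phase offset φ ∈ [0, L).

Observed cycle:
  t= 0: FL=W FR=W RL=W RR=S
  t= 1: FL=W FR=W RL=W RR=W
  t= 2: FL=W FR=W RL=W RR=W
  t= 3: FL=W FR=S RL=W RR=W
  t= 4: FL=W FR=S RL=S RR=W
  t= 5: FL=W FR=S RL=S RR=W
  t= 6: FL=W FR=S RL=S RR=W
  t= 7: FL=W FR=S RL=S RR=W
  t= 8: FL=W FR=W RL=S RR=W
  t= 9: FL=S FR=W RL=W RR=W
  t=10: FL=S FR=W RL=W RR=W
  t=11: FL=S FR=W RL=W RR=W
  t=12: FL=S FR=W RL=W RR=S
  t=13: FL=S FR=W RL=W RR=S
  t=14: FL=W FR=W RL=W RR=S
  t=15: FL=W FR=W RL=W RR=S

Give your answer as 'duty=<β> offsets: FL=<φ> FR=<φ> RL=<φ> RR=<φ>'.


duty β = stance ticks per leg = 5
FL: stance ticks = 5; W→S at t=9 → φ=7
FR: stance ticks = 5; W→S at t=3 → φ=13
RL: stance ticks = 5; W→S at t=4 → φ=12
RR: stance ticks = 5; W→S at t=12 → φ=4

duty=5 offsets: FL=7 FR=13 RL=12 RR=4


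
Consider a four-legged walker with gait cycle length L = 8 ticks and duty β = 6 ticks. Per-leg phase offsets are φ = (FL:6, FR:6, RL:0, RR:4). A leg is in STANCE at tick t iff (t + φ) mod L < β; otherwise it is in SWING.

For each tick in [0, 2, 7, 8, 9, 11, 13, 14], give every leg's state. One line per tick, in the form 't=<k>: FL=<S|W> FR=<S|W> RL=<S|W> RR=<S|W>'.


t=0: phase=(6,6,0,4) vs β=6 → FL=W FR=W RL=S RR=S
t=2: phase=(0,0,2,6) vs β=6 → FL=S FR=S RL=S RR=W
t=7: phase=(5,5,7,3) vs β=6 → FL=S FR=S RL=W RR=S
t=8: phase=(6,6,0,4) vs β=6 → FL=W FR=W RL=S RR=S
t=9: phase=(7,7,1,5) vs β=6 → FL=W FR=W RL=S RR=S
t=11: phase=(1,1,3,7) vs β=6 → FL=S FR=S RL=S RR=W
t=13: phase=(3,3,5,1) vs β=6 → FL=S FR=S RL=S RR=S
t=14: phase=(4,4,6,2) vs β=6 → FL=S FR=S RL=W RR=S

t=0: FL=W FR=W RL=S RR=S
t=2: FL=S FR=S RL=S RR=W
t=7: FL=S FR=S RL=W RR=S
t=8: FL=W FR=W RL=S RR=S
t=9: FL=W FR=W RL=S RR=S
t=11: FL=S FR=S RL=S RR=W
t=13: FL=S FR=S RL=S RR=S
t=14: FL=S FR=S RL=W RR=S


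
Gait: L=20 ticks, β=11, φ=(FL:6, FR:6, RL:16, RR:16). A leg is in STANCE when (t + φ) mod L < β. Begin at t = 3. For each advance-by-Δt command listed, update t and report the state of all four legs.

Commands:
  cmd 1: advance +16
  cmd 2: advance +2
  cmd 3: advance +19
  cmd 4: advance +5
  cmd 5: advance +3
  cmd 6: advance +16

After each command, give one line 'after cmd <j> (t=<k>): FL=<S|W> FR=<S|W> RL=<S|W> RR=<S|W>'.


start t=3: FL=S FR=S RL=W RR=W
cmd 1: advance +16 → t=19, phase=(5,5,15,15) → FL=S FR=S RL=W RR=W
cmd 2: advance +2 → t=21, phase=(7,7,17,17) → FL=S FR=S RL=W RR=W
cmd 3: advance +19 → t=40, phase=(6,6,16,16) → FL=S FR=S RL=W RR=W
cmd 4: advance +5 → t=45, phase=(11,11,1,1) → FL=W FR=W RL=S RR=S
cmd 5: advance +3 → t=48, phase=(14,14,4,4) → FL=W FR=W RL=S RR=S
cmd 6: advance +16 → t=64, phase=(10,10,0,0) → FL=S FR=S RL=S RR=S

after cmd 1 (t=19): FL=S FR=S RL=W RR=W
after cmd 2 (t=21): FL=S FR=S RL=W RR=W
after cmd 3 (t=40): FL=S FR=S RL=W RR=W
after cmd 4 (t=45): FL=W FR=W RL=S RR=S
after cmd 5 (t=48): FL=W FR=W RL=S RR=S
after cmd 6 (t=64): FL=S FR=S RL=S RR=S


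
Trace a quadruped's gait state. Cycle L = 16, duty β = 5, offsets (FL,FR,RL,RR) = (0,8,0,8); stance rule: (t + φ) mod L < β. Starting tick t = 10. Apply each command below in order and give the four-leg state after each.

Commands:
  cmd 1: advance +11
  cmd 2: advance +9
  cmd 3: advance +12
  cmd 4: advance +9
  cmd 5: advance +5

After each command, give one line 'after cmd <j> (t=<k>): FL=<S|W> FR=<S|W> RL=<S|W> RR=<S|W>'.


after cmd 1 (t=21): FL=W FR=W RL=W RR=W
after cmd 2 (t=30): FL=W FR=W RL=W RR=W
after cmd 3 (t=42): FL=W FR=S RL=W RR=S
after cmd 4 (t=51): FL=S FR=W RL=S RR=W
after cmd 5 (t=56): FL=W FR=S RL=W RR=S

start t=10: FL=W FR=S RL=W RR=S
cmd 1: advance +11 → t=21, phase=(5,13,5,13) → FL=W FR=W RL=W RR=W
cmd 2: advance +9 → t=30, phase=(14,6,14,6) → FL=W FR=W RL=W RR=W
cmd 3: advance +12 → t=42, phase=(10,2,10,2) → FL=W FR=S RL=W RR=S
cmd 4: advance +9 → t=51, phase=(3,11,3,11) → FL=S FR=W RL=S RR=W
cmd 5: advance +5 → t=56, phase=(8,0,8,0) → FL=W FR=S RL=W RR=S


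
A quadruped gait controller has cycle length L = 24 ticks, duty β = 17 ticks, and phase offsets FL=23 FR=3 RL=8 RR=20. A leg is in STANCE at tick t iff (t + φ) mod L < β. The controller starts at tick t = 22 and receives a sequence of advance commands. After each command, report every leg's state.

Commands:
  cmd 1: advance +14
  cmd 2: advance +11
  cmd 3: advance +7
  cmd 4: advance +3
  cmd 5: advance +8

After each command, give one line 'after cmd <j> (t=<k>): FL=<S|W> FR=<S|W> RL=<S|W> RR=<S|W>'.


start t=22: FL=W FR=S RL=S RR=W
cmd 1: advance +14 → t=36, phase=(11,15,20,8) → FL=S FR=S RL=W RR=S
cmd 2: advance +11 → t=47, phase=(22,2,7,19) → FL=W FR=S RL=S RR=W
cmd 3: advance +7 → t=54, phase=(5,9,14,2) → FL=S FR=S RL=S RR=S
cmd 4: advance +3 → t=57, phase=(8,12,17,5) → FL=S FR=S RL=W RR=S
cmd 5: advance +8 → t=65, phase=(16,20,1,13) → FL=S FR=W RL=S RR=S

after cmd 1 (t=36): FL=S FR=S RL=W RR=S
after cmd 2 (t=47): FL=W FR=S RL=S RR=W
after cmd 3 (t=54): FL=S FR=S RL=S RR=S
after cmd 4 (t=57): FL=S FR=S RL=W RR=S
after cmd 5 (t=65): FL=S FR=W RL=S RR=S


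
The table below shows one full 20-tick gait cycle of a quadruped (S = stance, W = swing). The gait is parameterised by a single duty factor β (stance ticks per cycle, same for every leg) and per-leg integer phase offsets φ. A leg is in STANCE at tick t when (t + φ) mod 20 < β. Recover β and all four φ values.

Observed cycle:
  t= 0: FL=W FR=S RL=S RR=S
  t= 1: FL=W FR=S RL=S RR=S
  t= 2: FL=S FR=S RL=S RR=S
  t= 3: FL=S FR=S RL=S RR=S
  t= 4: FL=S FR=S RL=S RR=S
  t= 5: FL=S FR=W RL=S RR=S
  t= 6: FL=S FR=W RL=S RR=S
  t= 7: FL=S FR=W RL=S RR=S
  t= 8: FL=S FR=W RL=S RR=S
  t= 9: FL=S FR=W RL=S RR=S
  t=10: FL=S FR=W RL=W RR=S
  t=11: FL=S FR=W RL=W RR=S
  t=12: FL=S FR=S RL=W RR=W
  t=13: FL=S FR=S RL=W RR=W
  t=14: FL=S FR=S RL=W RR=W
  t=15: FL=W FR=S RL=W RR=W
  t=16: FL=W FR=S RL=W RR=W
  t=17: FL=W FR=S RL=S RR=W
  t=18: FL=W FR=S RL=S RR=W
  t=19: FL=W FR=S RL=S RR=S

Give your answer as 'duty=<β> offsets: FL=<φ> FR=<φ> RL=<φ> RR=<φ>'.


duty=13 offsets: FL=18 FR=8 RL=3 RR=1

duty β = stance ticks per leg = 13
FL: stance ticks = 13; W→S at t=2 → φ=18
FR: stance ticks = 13; W→S at t=12 → φ=8
RL: stance ticks = 13; W→S at t=17 → φ=3
RR: stance ticks = 13; W→S at t=19 → φ=1
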